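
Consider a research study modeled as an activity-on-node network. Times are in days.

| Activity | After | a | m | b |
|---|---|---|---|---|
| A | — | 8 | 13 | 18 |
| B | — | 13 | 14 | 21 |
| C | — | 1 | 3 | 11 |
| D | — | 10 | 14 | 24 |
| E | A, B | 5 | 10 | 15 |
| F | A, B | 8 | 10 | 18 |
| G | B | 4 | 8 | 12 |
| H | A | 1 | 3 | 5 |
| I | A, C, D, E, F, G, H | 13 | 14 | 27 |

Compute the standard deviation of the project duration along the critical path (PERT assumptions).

3.16 days

te_A = (8 + 4·13 + 18)/6 = 78/6 = 13; σ²_A = ((18−8)/6)² = 2.778
te_B = (13 + 4·14 + 21)/6 = 90/6 = 15; σ²_B = ((21−13)/6)² = 1.778
te_C = (1 + 4·3 + 11)/6 = 24/6 = 4; σ²_C = ((11−1)/6)² = 2.778
te_D = (10 + 4·14 + 24)/6 = 90/6 = 15; σ²_D = ((24−10)/6)² = 5.444
te_E = (5 + 4·10 + 15)/6 = 60/6 = 10; σ²_E = ((15−5)/6)² = 2.778
te_F = (8 + 4·10 + 18)/6 = 66/6 = 11; σ²_F = ((18−8)/6)² = 2.778
te_G = (4 + 4·8 + 12)/6 = 48/6 = 8; σ²_G = ((12−4)/6)² = 1.778
te_H = (1 + 4·3 + 5)/6 = 18/6 = 3; σ²_H = ((5−1)/6)² = 0.444
te_I = (13 + 4·14 + 27)/6 = 96/6 = 16; σ²_I = ((27−13)/6)² = 5.444

Forward pass:
ES_A = 0; EF_A = 13
ES_B = 0; EF_B = 15
ES_C = 0; EF_C = 4
ES_D = 0; EF_D = 15
ES_E = max(EF_A=13, EF_B=15) = 15; EF_E = 15+10 = 25
ES_F = max(EF_A=13, EF_B=15) = 15; EF_F = 15+11 = 26
ES_G = 15; EF_G = 15+8 = 23
ES_H = 13; EF_H = 13+3 = 16
ES_I = max(EF_A=13, EF_C=4, EF_D=15, EF_E=25, EF_F=26, EF_G=23, EF_H=16) = 26; EF_I = 26+16 = 42
Expected project duration μ = 42 days. Critical path: B → F → I.

Variance along critical path = 1.778 + 2.778 + 5.444 = 10.000
σ = √10.000 = 3.162 days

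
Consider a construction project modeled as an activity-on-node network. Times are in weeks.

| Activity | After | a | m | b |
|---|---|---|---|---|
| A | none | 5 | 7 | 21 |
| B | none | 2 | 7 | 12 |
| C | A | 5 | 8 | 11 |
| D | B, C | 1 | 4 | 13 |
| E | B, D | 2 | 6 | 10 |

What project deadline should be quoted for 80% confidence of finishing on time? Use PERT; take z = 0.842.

te_A = (5 + 4·7 + 21)/6 = 54/6 = 9; σ²_A = ((21−5)/6)² = 7.111
te_B = (2 + 4·7 + 12)/6 = 42/6 = 7; σ²_B = ((12−2)/6)² = 2.778
te_C = (5 + 4·8 + 11)/6 = 48/6 = 8; σ²_C = ((11−5)/6)² = 1.000
te_D = (1 + 4·4 + 13)/6 = 30/6 = 5; σ²_D = ((13−1)/6)² = 4.000
te_E = (2 + 4·6 + 10)/6 = 36/6 = 6; σ²_E = ((10−2)/6)² = 1.778

Forward pass:
ES_A = 0; EF_A = 9
ES_B = 0; EF_B = 7
ES_C = 9; EF_C = 9+8 = 17
ES_D = max(EF_B=7, EF_C=17) = 17; EF_D = 17+5 = 22
ES_E = max(EF_B=7, EF_D=22) = 22; EF_E = 22+6 = 28
Expected project duration μ = 28 weeks. Critical path: A → C → D → E.

Variance along critical path = 7.111 + 1.000 + 4.000 + 1.778 = 13.889; σ = 3.727 weeks.
D = μ + z·σ = 28 + 0.842·3.727 = 31.1 weeks

31.1 weeks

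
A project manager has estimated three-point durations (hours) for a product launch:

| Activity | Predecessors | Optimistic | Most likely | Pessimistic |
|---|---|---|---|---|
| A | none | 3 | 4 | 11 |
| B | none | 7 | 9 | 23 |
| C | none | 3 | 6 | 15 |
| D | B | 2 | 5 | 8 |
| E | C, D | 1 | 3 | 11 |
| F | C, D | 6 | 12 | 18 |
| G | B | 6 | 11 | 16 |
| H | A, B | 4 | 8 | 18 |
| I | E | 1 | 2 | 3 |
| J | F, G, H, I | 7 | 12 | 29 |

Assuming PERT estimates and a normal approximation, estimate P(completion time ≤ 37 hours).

0.161

te_A = (3 + 4·4 + 11)/6 = 30/6 = 5; σ²_A = ((11−3)/6)² = 1.778
te_B = (7 + 4·9 + 23)/6 = 66/6 = 11; σ²_B = ((23−7)/6)² = 7.111
te_C = (3 + 4·6 + 15)/6 = 42/6 = 7; σ²_C = ((15−3)/6)² = 4.000
te_D = (2 + 4·5 + 8)/6 = 30/6 = 5; σ²_D = ((8−2)/6)² = 1.000
te_E = (1 + 4·3 + 11)/6 = 24/6 = 4; σ²_E = ((11−1)/6)² = 2.778
te_F = (6 + 4·12 + 18)/6 = 72/6 = 12; σ²_F = ((18−6)/6)² = 4.000
te_G = (6 + 4·11 + 16)/6 = 66/6 = 11; σ²_G = ((16−6)/6)² = 2.778
te_H = (4 + 4·8 + 18)/6 = 54/6 = 9; σ²_H = ((18−4)/6)² = 5.444
te_I = (1 + 4·2 + 3)/6 = 12/6 = 2; σ²_I = ((3−1)/6)² = 0.111
te_J = (7 + 4·12 + 29)/6 = 84/6 = 14; σ²_J = ((29−7)/6)² = 13.444

Forward pass:
ES_A = 0; EF_A = 5
ES_B = 0; EF_B = 11
ES_C = 0; EF_C = 7
ES_D = 11; EF_D = 11+5 = 16
ES_E = max(EF_C=7, EF_D=16) = 16; EF_E = 16+4 = 20
ES_F = max(EF_C=7, EF_D=16) = 16; EF_F = 16+12 = 28
ES_G = 11; EF_G = 11+11 = 22
ES_H = max(EF_A=5, EF_B=11) = 11; EF_H = 11+9 = 20
ES_I = 20; EF_I = 20+2 = 22
ES_J = max(EF_F=28, EF_G=22, EF_H=20, EF_I=22) = 28; EF_J = 28+14 = 42
Expected project duration μ = 42 hours. Critical path: B → D → F → J.

Variance along critical path = 7.111 + 1.000 + 4.000 + 13.444 = 25.556; σ = √25.556 = 5.055 hours.
Z = (37 − 42) / 5.055 = -0.989
P(T ≤ 37) = Φ(-0.989) ≈ 0.161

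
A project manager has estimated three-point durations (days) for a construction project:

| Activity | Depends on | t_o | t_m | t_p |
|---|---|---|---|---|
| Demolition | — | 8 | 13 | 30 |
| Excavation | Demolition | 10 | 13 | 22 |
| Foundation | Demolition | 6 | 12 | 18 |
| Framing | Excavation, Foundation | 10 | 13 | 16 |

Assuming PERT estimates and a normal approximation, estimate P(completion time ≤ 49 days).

te_Demolition = (8 + 4·13 + 30)/6 = 90/6 = 15; σ²_Demolition = ((30−8)/6)² = 13.444
te_Excavation = (10 + 4·13 + 22)/6 = 84/6 = 14; σ²_Excavation = ((22−10)/6)² = 4.000
te_Foundation = (6 + 4·12 + 18)/6 = 72/6 = 12; σ²_Foundation = ((18−6)/6)² = 4.000
te_Framing = (10 + 4·13 + 16)/6 = 78/6 = 13; σ²_Framing = ((16−10)/6)² = 1.000

Forward pass:
ES_Demolition = 0; EF_Demolition = 15
ES_Excavation = 15; EF_Excavation = 15+14 = 29
ES_Foundation = 15; EF_Foundation = 15+12 = 27
ES_Framing = max(EF_Excavation=29, EF_Foundation=27) = 29; EF_Framing = 29+13 = 42
Expected project duration μ = 42 days. Critical path: Demolition → Excavation → Framing.

Variance along critical path = 13.444 + 4.000 + 1.000 = 18.444; σ = √18.444 = 4.295 days.
Z = (49 − 42) / 4.295 = 1.630
P(T ≤ 49) = Φ(1.630) ≈ 0.948

0.948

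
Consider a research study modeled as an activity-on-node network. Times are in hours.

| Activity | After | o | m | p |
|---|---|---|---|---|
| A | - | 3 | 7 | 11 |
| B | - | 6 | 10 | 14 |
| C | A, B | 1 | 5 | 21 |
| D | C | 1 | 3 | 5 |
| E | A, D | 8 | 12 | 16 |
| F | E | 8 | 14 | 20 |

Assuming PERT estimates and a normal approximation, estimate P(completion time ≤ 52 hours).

0.915

te_A = (3 + 4·7 + 11)/6 = 42/6 = 7; σ²_A = ((11−3)/6)² = 1.778
te_B = (6 + 4·10 + 14)/6 = 60/6 = 10; σ²_B = ((14−6)/6)² = 1.778
te_C = (1 + 4·5 + 21)/6 = 42/6 = 7; σ²_C = ((21−1)/6)² = 11.111
te_D = (1 + 4·3 + 5)/6 = 18/6 = 3; σ²_D = ((5−1)/6)² = 0.444
te_E = (8 + 4·12 + 16)/6 = 72/6 = 12; σ²_E = ((16−8)/6)² = 1.778
te_F = (8 + 4·14 + 20)/6 = 84/6 = 14; σ²_F = ((20−8)/6)² = 4.000

Forward pass:
ES_A = 0; EF_A = 7
ES_B = 0; EF_B = 10
ES_C = max(EF_A=7, EF_B=10) = 10; EF_C = 10+7 = 17
ES_D = 17; EF_D = 17+3 = 20
ES_E = max(EF_A=7, EF_D=20) = 20; EF_E = 20+12 = 32
ES_F = 32; EF_F = 32+14 = 46
Expected project duration μ = 46 hours. Critical path: B → C → D → E → F.

Variance along critical path = 1.778 + 11.111 + 0.444 + 1.778 + 4.000 = 19.111; σ = √19.111 = 4.372 hours.
Z = (52 − 46) / 4.372 = 1.372
P(T ≤ 52) = Φ(1.372) ≈ 0.915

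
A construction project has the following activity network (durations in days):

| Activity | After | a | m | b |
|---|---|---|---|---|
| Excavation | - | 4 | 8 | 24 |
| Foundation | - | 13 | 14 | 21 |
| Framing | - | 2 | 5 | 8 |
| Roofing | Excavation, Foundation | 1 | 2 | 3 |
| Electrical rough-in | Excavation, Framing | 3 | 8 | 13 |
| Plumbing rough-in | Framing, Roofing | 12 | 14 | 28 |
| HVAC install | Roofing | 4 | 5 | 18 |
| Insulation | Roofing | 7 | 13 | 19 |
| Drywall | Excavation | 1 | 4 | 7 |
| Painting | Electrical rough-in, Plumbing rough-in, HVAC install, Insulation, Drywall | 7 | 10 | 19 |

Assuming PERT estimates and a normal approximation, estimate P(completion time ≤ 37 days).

0.026

te_Excavation = (4 + 4·8 + 24)/6 = 60/6 = 10; σ²_Excavation = ((24−4)/6)² = 11.111
te_Foundation = (13 + 4·14 + 21)/6 = 90/6 = 15; σ²_Foundation = ((21−13)/6)² = 1.778
te_Framing = (2 + 4·5 + 8)/6 = 30/6 = 5; σ²_Framing = ((8−2)/6)² = 1.000
te_Roofing = (1 + 4·2 + 3)/6 = 12/6 = 2; σ²_Roofing = ((3−1)/6)² = 0.111
te_Electrical rough-in = (3 + 4·8 + 13)/6 = 48/6 = 8; σ²_Electrical rough-in = ((13−3)/6)² = 2.778
te_Plumbing rough-in = (12 + 4·14 + 28)/6 = 96/6 = 16; σ²_Plumbing rough-in = ((28−12)/6)² = 7.111
te_HVAC install = (4 + 4·5 + 18)/6 = 42/6 = 7; σ²_HVAC install = ((18−4)/6)² = 5.444
te_Insulation = (7 + 4·13 + 19)/6 = 78/6 = 13; σ²_Insulation = ((19−7)/6)² = 4.000
te_Drywall = (1 + 4·4 + 7)/6 = 24/6 = 4; σ²_Drywall = ((7−1)/6)² = 1.000
te_Painting = (7 + 4·10 + 19)/6 = 66/6 = 11; σ²_Painting = ((19−7)/6)² = 4.000

Forward pass:
ES_Excavation = 0; EF_Excavation = 10
ES_Foundation = 0; EF_Foundation = 15
ES_Framing = 0; EF_Framing = 5
ES_Roofing = max(EF_Excavation=10, EF_Foundation=15) = 15; EF_Roofing = 15+2 = 17
ES_Electrical rough-in = max(EF_Excavation=10, EF_Framing=5) = 10; EF_Electrical rough-in = 10+8 = 18
ES_Plumbing rough-in = max(EF_Framing=5, EF_Roofing=17) = 17; EF_Plumbing rough-in = 17+16 = 33
ES_HVAC install = 17; EF_HVAC install = 17+7 = 24
ES_Insulation = 17; EF_Insulation = 17+13 = 30
ES_Drywall = 10; EF_Drywall = 10+4 = 14
ES_Painting = max(EF_Electrical rough-in=18, EF_Plumbing rough-in=33, EF_HVAC install=24, EF_Insulation=30, EF_Drywall=14) = 33; EF_Painting = 33+11 = 44
Expected project duration μ = 44 days. Critical path: Foundation → Roofing → Plumbing rough-in → Painting.

Variance along critical path = 1.778 + 0.111 + 7.111 + 4.000 = 13.000; σ = √13.000 = 3.606 days.
Z = (37 − 44) / 3.606 = -1.941
P(T ≤ 37) = Φ(-1.941) ≈ 0.026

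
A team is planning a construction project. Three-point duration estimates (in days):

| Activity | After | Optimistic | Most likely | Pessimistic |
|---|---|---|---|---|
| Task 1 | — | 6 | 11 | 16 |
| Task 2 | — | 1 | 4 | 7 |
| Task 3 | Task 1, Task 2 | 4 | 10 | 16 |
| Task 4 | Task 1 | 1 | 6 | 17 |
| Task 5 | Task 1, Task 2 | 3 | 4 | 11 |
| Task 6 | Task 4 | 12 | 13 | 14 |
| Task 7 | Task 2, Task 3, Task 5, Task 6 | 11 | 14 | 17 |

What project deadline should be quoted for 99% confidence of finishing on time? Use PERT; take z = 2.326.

te_Task 1 = (6 + 4·11 + 16)/6 = 66/6 = 11; σ²_Task 1 = ((16−6)/6)² = 2.778
te_Task 2 = (1 + 4·4 + 7)/6 = 24/6 = 4; σ²_Task 2 = ((7−1)/6)² = 1.000
te_Task 3 = (4 + 4·10 + 16)/6 = 60/6 = 10; σ²_Task 3 = ((16−4)/6)² = 4.000
te_Task 4 = (1 + 4·6 + 17)/6 = 42/6 = 7; σ²_Task 4 = ((17−1)/6)² = 7.111
te_Task 5 = (3 + 4·4 + 11)/6 = 30/6 = 5; σ²_Task 5 = ((11−3)/6)² = 1.778
te_Task 6 = (12 + 4·13 + 14)/6 = 78/6 = 13; σ²_Task 6 = ((14−12)/6)² = 0.111
te_Task 7 = (11 + 4·14 + 17)/6 = 84/6 = 14; σ²_Task 7 = ((17−11)/6)² = 1.000

Forward pass:
ES_Task 1 = 0; EF_Task 1 = 11
ES_Task 2 = 0; EF_Task 2 = 4
ES_Task 3 = max(EF_Task 1=11, EF_Task 2=4) = 11; EF_Task 3 = 11+10 = 21
ES_Task 4 = 11; EF_Task 4 = 11+7 = 18
ES_Task 5 = max(EF_Task 1=11, EF_Task 2=4) = 11; EF_Task 5 = 11+5 = 16
ES_Task 6 = 18; EF_Task 6 = 18+13 = 31
ES_Task 7 = max(EF_Task 2=4, EF_Task 3=21, EF_Task 5=16, EF_Task 6=31) = 31; EF_Task 7 = 31+14 = 45
Expected project duration μ = 45 days. Critical path: Task 1 → Task 4 → Task 6 → Task 7.

Variance along critical path = 2.778 + 7.111 + 0.111 + 1.000 = 11.000; σ = 3.317 days.
D = μ + z·σ = 45 + 2.326·3.317 = 52.7 days

52.7 days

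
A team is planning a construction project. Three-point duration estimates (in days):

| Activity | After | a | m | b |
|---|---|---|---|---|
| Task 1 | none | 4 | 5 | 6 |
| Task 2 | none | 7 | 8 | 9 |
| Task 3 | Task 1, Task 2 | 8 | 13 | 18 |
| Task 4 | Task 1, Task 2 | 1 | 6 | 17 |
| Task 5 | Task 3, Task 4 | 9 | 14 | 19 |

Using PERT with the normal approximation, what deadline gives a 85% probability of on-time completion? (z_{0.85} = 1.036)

te_Task 1 = (4 + 4·5 + 6)/6 = 30/6 = 5; σ²_Task 1 = ((6−4)/6)² = 0.111
te_Task 2 = (7 + 4·8 + 9)/6 = 48/6 = 8; σ²_Task 2 = ((9−7)/6)² = 0.111
te_Task 3 = (8 + 4·13 + 18)/6 = 78/6 = 13; σ²_Task 3 = ((18−8)/6)² = 2.778
te_Task 4 = (1 + 4·6 + 17)/6 = 42/6 = 7; σ²_Task 4 = ((17−1)/6)² = 7.111
te_Task 5 = (9 + 4·14 + 19)/6 = 84/6 = 14; σ²_Task 5 = ((19−9)/6)² = 2.778

Forward pass:
ES_Task 1 = 0; EF_Task 1 = 5
ES_Task 2 = 0; EF_Task 2 = 8
ES_Task 3 = max(EF_Task 1=5, EF_Task 2=8) = 8; EF_Task 3 = 8+13 = 21
ES_Task 4 = max(EF_Task 1=5, EF_Task 2=8) = 8; EF_Task 4 = 8+7 = 15
ES_Task 5 = max(EF_Task 3=21, EF_Task 4=15) = 21; EF_Task 5 = 21+14 = 35
Expected project duration μ = 35 days. Critical path: Task 2 → Task 3 → Task 5.

Variance along critical path = 0.111 + 2.778 + 2.778 = 5.667; σ = 2.380 days.
D = μ + z·σ = 35 + 1.036·2.380 = 37.5 days

37.5 days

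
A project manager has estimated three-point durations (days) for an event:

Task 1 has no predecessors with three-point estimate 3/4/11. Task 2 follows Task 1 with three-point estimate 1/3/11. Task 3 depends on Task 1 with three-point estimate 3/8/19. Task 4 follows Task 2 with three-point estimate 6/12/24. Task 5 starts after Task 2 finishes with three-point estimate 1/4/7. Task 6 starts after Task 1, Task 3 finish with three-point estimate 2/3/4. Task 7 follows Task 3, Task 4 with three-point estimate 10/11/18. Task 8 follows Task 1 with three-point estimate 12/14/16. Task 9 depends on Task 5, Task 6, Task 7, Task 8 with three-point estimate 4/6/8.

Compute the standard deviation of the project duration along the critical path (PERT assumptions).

3.97 days

te_Task 1 = (3 + 4·4 + 11)/6 = 30/6 = 5; σ²_Task 1 = ((11−3)/6)² = 1.778
te_Task 2 = (1 + 4·3 + 11)/6 = 24/6 = 4; σ²_Task 2 = ((11−1)/6)² = 2.778
te_Task 3 = (3 + 4·8 + 19)/6 = 54/6 = 9; σ²_Task 3 = ((19−3)/6)² = 7.111
te_Task 4 = (6 + 4·12 + 24)/6 = 78/6 = 13; σ²_Task 4 = ((24−6)/6)² = 9.000
te_Task 5 = (1 + 4·4 + 7)/6 = 24/6 = 4; σ²_Task 5 = ((7−1)/6)² = 1.000
te_Task 6 = (2 + 4·3 + 4)/6 = 18/6 = 3; σ²_Task 6 = ((4−2)/6)² = 0.111
te_Task 7 = (10 + 4·11 + 18)/6 = 72/6 = 12; σ²_Task 7 = ((18−10)/6)² = 1.778
te_Task 8 = (12 + 4·14 + 16)/6 = 84/6 = 14; σ²_Task 8 = ((16−12)/6)² = 0.444
te_Task 9 = (4 + 4·6 + 8)/6 = 36/6 = 6; σ²_Task 9 = ((8−4)/6)² = 0.444

Forward pass:
ES_Task 1 = 0; EF_Task 1 = 5
ES_Task 2 = 5; EF_Task 2 = 5+4 = 9
ES_Task 3 = 5; EF_Task 3 = 5+9 = 14
ES_Task 4 = 9; EF_Task 4 = 9+13 = 22
ES_Task 5 = 9; EF_Task 5 = 9+4 = 13
ES_Task 6 = max(EF_Task 1=5, EF_Task 3=14) = 14; EF_Task 6 = 14+3 = 17
ES_Task 7 = max(EF_Task 3=14, EF_Task 4=22) = 22; EF_Task 7 = 22+12 = 34
ES_Task 8 = 5; EF_Task 8 = 5+14 = 19
ES_Task 9 = max(EF_Task 5=13, EF_Task 6=17, EF_Task 7=34, EF_Task 8=19) = 34; EF_Task 9 = 34+6 = 40
Expected project duration μ = 40 days. Critical path: Task 1 → Task 2 → Task 4 → Task 7 → Task 9.

Variance along critical path = 1.778 + 2.778 + 9.000 + 1.778 + 0.444 = 15.778
σ = √15.778 = 3.972 days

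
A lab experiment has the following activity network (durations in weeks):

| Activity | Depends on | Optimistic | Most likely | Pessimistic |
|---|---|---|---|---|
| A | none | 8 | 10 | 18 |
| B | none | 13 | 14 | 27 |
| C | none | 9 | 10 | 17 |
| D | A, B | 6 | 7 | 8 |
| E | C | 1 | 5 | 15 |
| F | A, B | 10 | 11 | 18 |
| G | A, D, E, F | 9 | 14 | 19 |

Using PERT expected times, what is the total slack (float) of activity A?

te_A = (8 + 4·10 + 18)/6 = 66/6 = 11
te_B = (13 + 4·14 + 27)/6 = 96/6 = 16
te_C = (9 + 4·10 + 17)/6 = 66/6 = 11
te_D = (6 + 4·7 + 8)/6 = 42/6 = 7
te_E = (1 + 4·5 + 15)/6 = 36/6 = 6
te_F = (10 + 4·11 + 18)/6 = 72/6 = 12
te_G = (9 + 4·14 + 19)/6 = 84/6 = 14

Forward pass:
ES_A = 0; EF_A = 11
ES_B = 0; EF_B = 16
ES_C = 0; EF_C = 11
ES_D = max(EF_A=11, EF_B=16) = 16; EF_D = 16+7 = 23
ES_E = 11; EF_E = 11+6 = 17
ES_F = max(EF_A=11, EF_B=16) = 16; EF_F = 16+12 = 28
ES_G = max(EF_A=11, EF_D=23, EF_E=17, EF_F=28) = 28; EF_G = 28+14 = 42
Expected project duration μ = 42 weeks. Critical path: B → F → G.

Backward pass:
LF_G = 42; LS_G = 42−14 = 28
LF_F = LS_G = 28; LS_F = 28−12 = 16
LF_E = LS_G = 28; LS_E = 28−6 = 22
LF_D = LS_G = 28; LS_D = 28−7 = 21
LF_C = LS_E = 22; LS_C = 22−11 = 11
LF_B = min(LS_D=21, LS_F=16) = 16; LS_B = 16−16 = 0
LF_A = min(LS_D=21, LS_F=16, LS_G=28) = 16; LS_A = 16−11 = 5
Slack_A = LS_A − ES_A = 5 − 0 = 5

5 weeks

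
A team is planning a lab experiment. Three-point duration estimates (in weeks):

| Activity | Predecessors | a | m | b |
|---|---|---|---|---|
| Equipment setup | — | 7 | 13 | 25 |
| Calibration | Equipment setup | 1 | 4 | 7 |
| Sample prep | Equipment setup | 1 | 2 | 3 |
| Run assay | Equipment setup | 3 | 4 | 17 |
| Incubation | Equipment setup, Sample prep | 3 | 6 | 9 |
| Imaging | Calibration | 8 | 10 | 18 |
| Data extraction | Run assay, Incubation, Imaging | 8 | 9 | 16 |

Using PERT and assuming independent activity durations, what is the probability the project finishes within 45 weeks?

0.942

te_Equipment setup = (7 + 4·13 + 25)/6 = 84/6 = 14; σ²_Equipment setup = ((25−7)/6)² = 9.000
te_Calibration = (1 + 4·4 + 7)/6 = 24/6 = 4; σ²_Calibration = ((7−1)/6)² = 1.000
te_Sample prep = (1 + 4·2 + 3)/6 = 12/6 = 2; σ²_Sample prep = ((3−1)/6)² = 0.111
te_Run assay = (3 + 4·4 + 17)/6 = 36/6 = 6; σ²_Run assay = ((17−3)/6)² = 5.444
te_Incubation = (3 + 4·6 + 9)/6 = 36/6 = 6; σ²_Incubation = ((9−3)/6)² = 1.000
te_Imaging = (8 + 4·10 + 18)/6 = 66/6 = 11; σ²_Imaging = ((18−8)/6)² = 2.778
te_Data extraction = (8 + 4·9 + 16)/6 = 60/6 = 10; σ²_Data extraction = ((16−8)/6)² = 1.778

Forward pass:
ES_Equipment setup = 0; EF_Equipment setup = 14
ES_Calibration = 14; EF_Calibration = 14+4 = 18
ES_Sample prep = 14; EF_Sample prep = 14+2 = 16
ES_Run assay = 14; EF_Run assay = 14+6 = 20
ES_Incubation = max(EF_Equipment setup=14, EF_Sample prep=16) = 16; EF_Incubation = 16+6 = 22
ES_Imaging = 18; EF_Imaging = 18+11 = 29
ES_Data extraction = max(EF_Run assay=20, EF_Incubation=22, EF_Imaging=29) = 29; EF_Data extraction = 29+10 = 39
Expected project duration μ = 39 weeks. Critical path: Equipment setup → Calibration → Imaging → Data extraction.

Variance along critical path = 9.000 + 1.000 + 2.778 + 1.778 = 14.556; σ = √14.556 = 3.815 weeks.
Z = (45 − 39) / 3.815 = 1.573
P(T ≤ 45) = Φ(1.573) ≈ 0.942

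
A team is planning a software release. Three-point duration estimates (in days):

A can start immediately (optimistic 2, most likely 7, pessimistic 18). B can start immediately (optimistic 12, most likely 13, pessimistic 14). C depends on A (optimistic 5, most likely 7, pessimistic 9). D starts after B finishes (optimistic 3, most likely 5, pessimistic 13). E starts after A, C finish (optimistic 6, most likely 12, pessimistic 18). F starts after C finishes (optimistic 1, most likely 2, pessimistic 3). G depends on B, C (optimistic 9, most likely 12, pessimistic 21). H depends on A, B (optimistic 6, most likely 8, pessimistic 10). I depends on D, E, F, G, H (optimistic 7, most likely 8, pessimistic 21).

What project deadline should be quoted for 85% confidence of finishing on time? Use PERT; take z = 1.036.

42.3 days

te_A = (2 + 4·7 + 18)/6 = 48/6 = 8; σ²_A = ((18−2)/6)² = 7.111
te_B = (12 + 4·13 + 14)/6 = 78/6 = 13; σ²_B = ((14−12)/6)² = 0.111
te_C = (5 + 4·7 + 9)/6 = 42/6 = 7; σ²_C = ((9−5)/6)² = 0.444
te_D = (3 + 4·5 + 13)/6 = 36/6 = 6; σ²_D = ((13−3)/6)² = 2.778
te_E = (6 + 4·12 + 18)/6 = 72/6 = 12; σ²_E = ((18−6)/6)² = 4.000
te_F = (1 + 4·2 + 3)/6 = 12/6 = 2; σ²_F = ((3−1)/6)² = 0.111
te_G = (9 + 4·12 + 21)/6 = 78/6 = 13; σ²_G = ((21−9)/6)² = 4.000
te_H = (6 + 4·8 + 10)/6 = 48/6 = 8; σ²_H = ((10−6)/6)² = 0.444
te_I = (7 + 4·8 + 21)/6 = 60/6 = 10; σ²_I = ((21−7)/6)² = 5.444

Forward pass:
ES_A = 0; EF_A = 8
ES_B = 0; EF_B = 13
ES_C = 8; EF_C = 8+7 = 15
ES_D = 13; EF_D = 13+6 = 19
ES_E = max(EF_A=8, EF_C=15) = 15; EF_E = 15+12 = 27
ES_F = 15; EF_F = 15+2 = 17
ES_G = max(EF_B=13, EF_C=15) = 15; EF_G = 15+13 = 28
ES_H = max(EF_A=8, EF_B=13) = 13; EF_H = 13+8 = 21
ES_I = max(EF_D=19, EF_E=27, EF_F=17, EF_G=28, EF_H=21) = 28; EF_I = 28+10 = 38
Expected project duration μ = 38 days. Critical path: A → C → G → I.

Variance along critical path = 7.111 + 0.444 + 4.000 + 5.444 = 17.000; σ = 4.123 days.
D = μ + z·σ = 38 + 1.036·4.123 = 42.3 days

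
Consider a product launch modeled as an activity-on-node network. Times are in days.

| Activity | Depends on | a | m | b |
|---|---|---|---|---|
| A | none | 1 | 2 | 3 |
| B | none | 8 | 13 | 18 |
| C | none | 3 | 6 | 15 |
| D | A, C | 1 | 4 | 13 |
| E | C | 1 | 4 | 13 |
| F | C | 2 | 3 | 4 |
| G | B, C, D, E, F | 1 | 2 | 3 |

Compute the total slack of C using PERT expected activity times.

te_A = (1 + 4·2 + 3)/6 = 12/6 = 2
te_B = (8 + 4·13 + 18)/6 = 78/6 = 13
te_C = (3 + 4·6 + 15)/6 = 42/6 = 7
te_D = (1 + 4·4 + 13)/6 = 30/6 = 5
te_E = (1 + 4·4 + 13)/6 = 30/6 = 5
te_F = (2 + 4·3 + 4)/6 = 18/6 = 3
te_G = (1 + 4·2 + 3)/6 = 12/6 = 2

Forward pass:
ES_A = 0; EF_A = 2
ES_B = 0; EF_B = 13
ES_C = 0; EF_C = 7
ES_D = max(EF_A=2, EF_C=7) = 7; EF_D = 7+5 = 12
ES_E = 7; EF_E = 7+5 = 12
ES_F = 7; EF_F = 7+3 = 10
ES_G = max(EF_B=13, EF_C=7, EF_D=12, EF_E=12, EF_F=10) = 13; EF_G = 13+2 = 15
Expected project duration μ = 15 days. Critical path: B → G.

Backward pass:
LF_G = 15; LS_G = 15−2 = 13
LF_F = LS_G = 13; LS_F = 13−3 = 10
LF_E = LS_G = 13; LS_E = 13−5 = 8
LF_D = LS_G = 13; LS_D = 13−5 = 8
LF_C = min(LS_D=8, LS_E=8, LS_F=10, LS_G=13) = 8; LS_C = 8−7 = 1
LF_B = LS_G = 13; LS_B = 13−13 = 0
LF_A = LS_D = 8; LS_A = 8−2 = 6
Slack_C = LS_C − ES_C = 1 − 0 = 1

1 days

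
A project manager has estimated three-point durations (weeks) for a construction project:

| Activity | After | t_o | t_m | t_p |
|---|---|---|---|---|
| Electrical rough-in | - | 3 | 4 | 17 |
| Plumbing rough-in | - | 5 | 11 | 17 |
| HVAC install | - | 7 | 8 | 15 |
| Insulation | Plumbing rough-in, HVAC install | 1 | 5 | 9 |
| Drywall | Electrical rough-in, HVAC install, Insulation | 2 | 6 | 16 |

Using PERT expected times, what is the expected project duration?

23 weeks

te_Electrical rough-in = (3 + 4·4 + 17)/6 = 36/6 = 6
te_Plumbing rough-in = (5 + 4·11 + 17)/6 = 66/6 = 11
te_HVAC install = (7 + 4·8 + 15)/6 = 54/6 = 9
te_Insulation = (1 + 4·5 + 9)/6 = 30/6 = 5
te_Drywall = (2 + 4·6 + 16)/6 = 42/6 = 7

Forward pass:
ES_Electrical rough-in = 0; EF_Electrical rough-in = 6
ES_Plumbing rough-in = 0; EF_Plumbing rough-in = 11
ES_HVAC install = 0; EF_HVAC install = 9
ES_Insulation = max(EF_Plumbing rough-in=11, EF_HVAC install=9) = 11; EF_Insulation = 11+5 = 16
ES_Drywall = max(EF_Electrical rough-in=6, EF_HVAC install=9, EF_Insulation=16) = 16; EF_Drywall = 16+7 = 23
Expected project duration μ = 23 weeks. Critical path: Plumbing rough-in → Insulation → Drywall.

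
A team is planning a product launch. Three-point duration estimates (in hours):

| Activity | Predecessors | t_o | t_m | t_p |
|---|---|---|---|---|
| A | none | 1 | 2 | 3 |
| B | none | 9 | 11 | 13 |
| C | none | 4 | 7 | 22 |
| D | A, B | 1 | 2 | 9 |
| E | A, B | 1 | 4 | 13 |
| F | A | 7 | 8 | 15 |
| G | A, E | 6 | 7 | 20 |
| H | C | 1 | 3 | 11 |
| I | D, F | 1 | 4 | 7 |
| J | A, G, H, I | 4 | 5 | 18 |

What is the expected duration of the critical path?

te_A = (1 + 4·2 + 3)/6 = 12/6 = 2
te_B = (9 + 4·11 + 13)/6 = 66/6 = 11
te_C = (4 + 4·7 + 22)/6 = 54/6 = 9
te_D = (1 + 4·2 + 9)/6 = 18/6 = 3
te_E = (1 + 4·4 + 13)/6 = 30/6 = 5
te_F = (7 + 4·8 + 15)/6 = 54/6 = 9
te_G = (6 + 4·7 + 20)/6 = 54/6 = 9
te_H = (1 + 4·3 + 11)/6 = 24/6 = 4
te_I = (1 + 4·4 + 7)/6 = 24/6 = 4
te_J = (4 + 4·5 + 18)/6 = 42/6 = 7

Forward pass:
ES_A = 0; EF_A = 2
ES_B = 0; EF_B = 11
ES_C = 0; EF_C = 9
ES_D = max(EF_A=2, EF_B=11) = 11; EF_D = 11+3 = 14
ES_E = max(EF_A=2, EF_B=11) = 11; EF_E = 11+5 = 16
ES_F = 2; EF_F = 2+9 = 11
ES_G = max(EF_A=2, EF_E=16) = 16; EF_G = 16+9 = 25
ES_H = 9; EF_H = 9+4 = 13
ES_I = max(EF_D=14, EF_F=11) = 14; EF_I = 14+4 = 18
ES_J = max(EF_A=2, EF_G=25, EF_H=13, EF_I=18) = 25; EF_J = 25+7 = 32
Expected project duration μ = 32 hours. Critical path: B → E → G → J.

32 hours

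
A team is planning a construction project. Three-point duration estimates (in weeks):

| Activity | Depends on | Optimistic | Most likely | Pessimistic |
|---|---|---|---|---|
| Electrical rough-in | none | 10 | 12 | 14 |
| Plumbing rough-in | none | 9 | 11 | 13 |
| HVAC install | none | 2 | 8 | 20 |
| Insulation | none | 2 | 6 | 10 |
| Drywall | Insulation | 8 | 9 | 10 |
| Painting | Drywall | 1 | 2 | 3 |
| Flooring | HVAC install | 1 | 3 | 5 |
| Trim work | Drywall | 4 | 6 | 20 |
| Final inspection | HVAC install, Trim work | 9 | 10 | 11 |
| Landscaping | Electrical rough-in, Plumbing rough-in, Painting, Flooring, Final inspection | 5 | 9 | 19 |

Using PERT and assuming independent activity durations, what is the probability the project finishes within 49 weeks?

te_Electrical rough-in = (10 + 4·12 + 14)/6 = 72/6 = 12; σ²_Electrical rough-in = ((14−10)/6)² = 0.444
te_Plumbing rough-in = (9 + 4·11 + 13)/6 = 66/6 = 11; σ²_Plumbing rough-in = ((13−9)/6)² = 0.444
te_HVAC install = (2 + 4·8 + 20)/6 = 54/6 = 9; σ²_HVAC install = ((20−2)/6)² = 9.000
te_Insulation = (2 + 4·6 + 10)/6 = 36/6 = 6; σ²_Insulation = ((10−2)/6)² = 1.778
te_Drywall = (8 + 4·9 + 10)/6 = 54/6 = 9; σ²_Drywall = ((10−8)/6)² = 0.111
te_Painting = (1 + 4·2 + 3)/6 = 12/6 = 2; σ²_Painting = ((3−1)/6)² = 0.111
te_Flooring = (1 + 4·3 + 5)/6 = 18/6 = 3; σ²_Flooring = ((5−1)/6)² = 0.444
te_Trim work = (4 + 4·6 + 20)/6 = 48/6 = 8; σ²_Trim work = ((20−4)/6)² = 7.111
te_Final inspection = (9 + 4·10 + 11)/6 = 60/6 = 10; σ²_Final inspection = ((11−9)/6)² = 0.111
te_Landscaping = (5 + 4·9 + 19)/6 = 60/6 = 10; σ²_Landscaping = ((19−5)/6)² = 5.444

Forward pass:
ES_Electrical rough-in = 0; EF_Electrical rough-in = 12
ES_Plumbing rough-in = 0; EF_Plumbing rough-in = 11
ES_HVAC install = 0; EF_HVAC install = 9
ES_Insulation = 0; EF_Insulation = 6
ES_Drywall = 6; EF_Drywall = 6+9 = 15
ES_Painting = 15; EF_Painting = 15+2 = 17
ES_Flooring = 9; EF_Flooring = 9+3 = 12
ES_Trim work = 15; EF_Trim work = 15+8 = 23
ES_Final inspection = max(EF_HVAC install=9, EF_Trim work=23) = 23; EF_Final inspection = 23+10 = 33
ES_Landscaping = max(EF_Electrical rough-in=12, EF_Plumbing rough-in=11, EF_Painting=17, EF_Flooring=12, EF_Final inspection=33) = 33; EF_Landscaping = 33+10 = 43
Expected project duration μ = 43 weeks. Critical path: Insulation → Drywall → Trim work → Final inspection → Landscaping.

Variance along critical path = 1.778 + 0.111 + 7.111 + 0.111 + 5.444 = 14.556; σ = √14.556 = 3.815 weeks.
Z = (49 − 43) / 3.815 = 1.573
P(T ≤ 49) = Φ(1.573) ≈ 0.942

0.942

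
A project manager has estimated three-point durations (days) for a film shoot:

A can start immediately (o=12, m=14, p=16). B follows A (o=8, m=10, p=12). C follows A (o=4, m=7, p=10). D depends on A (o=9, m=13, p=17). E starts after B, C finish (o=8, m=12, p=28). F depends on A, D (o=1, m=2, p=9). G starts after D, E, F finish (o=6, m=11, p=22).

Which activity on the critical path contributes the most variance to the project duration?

E

te_A = (12 + 4·14 + 16)/6 = 84/6 = 14; σ²_A = ((16−12)/6)² = 0.444
te_B = (8 + 4·10 + 12)/6 = 60/6 = 10; σ²_B = ((12−8)/6)² = 0.444
te_C = (4 + 4·7 + 10)/6 = 42/6 = 7; σ²_C = ((10−4)/6)² = 1.000
te_D = (9 + 4·13 + 17)/6 = 78/6 = 13; σ²_D = ((17−9)/6)² = 1.778
te_E = (8 + 4·12 + 28)/6 = 84/6 = 14; σ²_E = ((28−8)/6)² = 11.111
te_F = (1 + 4·2 + 9)/6 = 18/6 = 3; σ²_F = ((9−1)/6)² = 1.778
te_G = (6 + 4·11 + 22)/6 = 72/6 = 12; σ²_G = ((22−6)/6)² = 7.111

Forward pass:
ES_A = 0; EF_A = 14
ES_B = 14; EF_B = 14+10 = 24
ES_C = 14; EF_C = 14+7 = 21
ES_D = 14; EF_D = 14+13 = 27
ES_E = max(EF_B=24, EF_C=21) = 24; EF_E = 24+14 = 38
ES_F = max(EF_A=14, EF_D=27) = 27; EF_F = 27+3 = 30
ES_G = max(EF_D=27, EF_E=38, EF_F=30) = 38; EF_G = 38+12 = 50
Expected project duration μ = 50 days. Critical path: A → B → E → G.

Variances on critical path: σ²_A=0.444, σ²_B=0.444, σ²_E=11.111, σ²_G=7.111.
Largest is σ²_E = 11.111.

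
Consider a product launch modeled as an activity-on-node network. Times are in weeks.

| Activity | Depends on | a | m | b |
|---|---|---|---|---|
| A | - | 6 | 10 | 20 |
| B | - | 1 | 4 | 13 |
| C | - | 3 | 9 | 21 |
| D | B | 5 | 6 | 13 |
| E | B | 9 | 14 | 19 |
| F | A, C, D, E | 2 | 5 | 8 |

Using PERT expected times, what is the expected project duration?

24 weeks

te_A = (6 + 4·10 + 20)/6 = 66/6 = 11
te_B = (1 + 4·4 + 13)/6 = 30/6 = 5
te_C = (3 + 4·9 + 21)/6 = 60/6 = 10
te_D = (5 + 4·6 + 13)/6 = 42/6 = 7
te_E = (9 + 4·14 + 19)/6 = 84/6 = 14
te_F = (2 + 4·5 + 8)/6 = 30/6 = 5

Forward pass:
ES_A = 0; EF_A = 11
ES_B = 0; EF_B = 5
ES_C = 0; EF_C = 10
ES_D = 5; EF_D = 5+7 = 12
ES_E = 5; EF_E = 5+14 = 19
ES_F = max(EF_A=11, EF_C=10, EF_D=12, EF_E=19) = 19; EF_F = 19+5 = 24
Expected project duration μ = 24 weeks. Critical path: B → E → F.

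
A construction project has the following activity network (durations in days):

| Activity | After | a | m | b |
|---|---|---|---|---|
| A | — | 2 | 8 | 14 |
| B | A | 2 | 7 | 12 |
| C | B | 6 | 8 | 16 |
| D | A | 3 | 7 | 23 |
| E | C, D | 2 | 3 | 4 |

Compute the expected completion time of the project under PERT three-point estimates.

te_A = (2 + 4·8 + 14)/6 = 48/6 = 8
te_B = (2 + 4·7 + 12)/6 = 42/6 = 7
te_C = (6 + 4·8 + 16)/6 = 54/6 = 9
te_D = (3 + 4·7 + 23)/6 = 54/6 = 9
te_E = (2 + 4·3 + 4)/6 = 18/6 = 3

Forward pass:
ES_A = 0; EF_A = 8
ES_B = 8; EF_B = 8+7 = 15
ES_C = 15; EF_C = 15+9 = 24
ES_D = 8; EF_D = 8+9 = 17
ES_E = max(EF_C=24, EF_D=17) = 24; EF_E = 24+3 = 27
Expected project duration μ = 27 days. Critical path: A → B → C → E.

27 days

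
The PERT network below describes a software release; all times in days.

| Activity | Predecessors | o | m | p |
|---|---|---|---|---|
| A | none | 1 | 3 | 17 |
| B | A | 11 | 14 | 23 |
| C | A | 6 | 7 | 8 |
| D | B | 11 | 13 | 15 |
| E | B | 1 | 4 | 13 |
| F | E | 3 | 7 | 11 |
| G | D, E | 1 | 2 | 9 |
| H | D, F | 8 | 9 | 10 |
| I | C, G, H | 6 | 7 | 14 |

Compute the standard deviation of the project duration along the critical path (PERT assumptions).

te_A = (1 + 4·3 + 17)/6 = 30/6 = 5; σ²_A = ((17−1)/6)² = 7.111
te_B = (11 + 4·14 + 23)/6 = 90/6 = 15; σ²_B = ((23−11)/6)² = 4.000
te_C = (6 + 4·7 + 8)/6 = 42/6 = 7; σ²_C = ((8−6)/6)² = 0.111
te_D = (11 + 4·13 + 15)/6 = 78/6 = 13; σ²_D = ((15−11)/6)² = 0.444
te_E = (1 + 4·4 + 13)/6 = 30/6 = 5; σ²_E = ((13−1)/6)² = 4.000
te_F = (3 + 4·7 + 11)/6 = 42/6 = 7; σ²_F = ((11−3)/6)² = 1.778
te_G = (1 + 4·2 + 9)/6 = 18/6 = 3; σ²_G = ((9−1)/6)² = 1.778
te_H = (8 + 4·9 + 10)/6 = 54/6 = 9; σ²_H = ((10−8)/6)² = 0.111
te_I = (6 + 4·7 + 14)/6 = 48/6 = 8; σ²_I = ((14−6)/6)² = 1.778

Forward pass:
ES_A = 0; EF_A = 5
ES_B = 5; EF_B = 5+15 = 20
ES_C = 5; EF_C = 5+7 = 12
ES_D = 20; EF_D = 20+13 = 33
ES_E = 20; EF_E = 20+5 = 25
ES_F = 25; EF_F = 25+7 = 32
ES_G = max(EF_D=33, EF_E=25) = 33; EF_G = 33+3 = 36
ES_H = max(EF_D=33, EF_F=32) = 33; EF_H = 33+9 = 42
ES_I = max(EF_C=12, EF_G=36, EF_H=42) = 42; EF_I = 42+8 = 50
Expected project duration μ = 50 days. Critical path: A → B → D → H → I.

Variance along critical path = 7.111 + 4.000 + 0.444 + 0.111 + 1.778 = 13.444
σ = √13.444 = 3.667 days

3.67 days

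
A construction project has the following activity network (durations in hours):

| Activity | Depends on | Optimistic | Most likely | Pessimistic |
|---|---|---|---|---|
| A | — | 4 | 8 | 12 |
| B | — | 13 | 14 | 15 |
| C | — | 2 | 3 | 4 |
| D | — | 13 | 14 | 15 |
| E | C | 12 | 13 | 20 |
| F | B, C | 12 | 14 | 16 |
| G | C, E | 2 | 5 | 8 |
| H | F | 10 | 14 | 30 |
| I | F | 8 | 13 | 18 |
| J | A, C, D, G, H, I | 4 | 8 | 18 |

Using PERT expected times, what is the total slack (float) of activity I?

3 hours

te_A = (4 + 4·8 + 12)/6 = 48/6 = 8
te_B = (13 + 4·14 + 15)/6 = 84/6 = 14
te_C = (2 + 4·3 + 4)/6 = 18/6 = 3
te_D = (13 + 4·14 + 15)/6 = 84/6 = 14
te_E = (12 + 4·13 + 20)/6 = 84/6 = 14
te_F = (12 + 4·14 + 16)/6 = 84/6 = 14
te_G = (2 + 4·5 + 8)/6 = 30/6 = 5
te_H = (10 + 4·14 + 30)/6 = 96/6 = 16
te_I = (8 + 4·13 + 18)/6 = 78/6 = 13
te_J = (4 + 4·8 + 18)/6 = 54/6 = 9

Forward pass:
ES_A = 0; EF_A = 8
ES_B = 0; EF_B = 14
ES_C = 0; EF_C = 3
ES_D = 0; EF_D = 14
ES_E = 3; EF_E = 3+14 = 17
ES_F = max(EF_B=14, EF_C=3) = 14; EF_F = 14+14 = 28
ES_G = max(EF_C=3, EF_E=17) = 17; EF_G = 17+5 = 22
ES_H = 28; EF_H = 28+16 = 44
ES_I = 28; EF_I = 28+13 = 41
ES_J = max(EF_A=8, EF_C=3, EF_D=14, EF_G=22, EF_H=44, EF_I=41) = 44; EF_J = 44+9 = 53
Expected project duration μ = 53 hours. Critical path: B → F → H → J.

Backward pass:
LF_J = 53; LS_J = 53−9 = 44
LF_I = LS_J = 44; LS_I = 44−13 = 31
LF_H = LS_J = 44; LS_H = 44−16 = 28
LF_G = LS_J = 44; LS_G = 44−5 = 39
LF_F = min(LS_H=28, LS_I=31) = 28; LS_F = 28−14 = 14
LF_E = LS_G = 39; LS_E = 39−14 = 25
LF_D = LS_J = 44; LS_D = 44−14 = 30
LF_C = min(LS_E=25, LS_F=14, LS_G=39, LS_J=44) = 14; LS_C = 14−3 = 11
LF_B = LS_F = 14; LS_B = 14−14 = 0
LF_A = LS_J = 44; LS_A = 44−8 = 36
Slack_I = LS_I − ES_I = 31 − 28 = 3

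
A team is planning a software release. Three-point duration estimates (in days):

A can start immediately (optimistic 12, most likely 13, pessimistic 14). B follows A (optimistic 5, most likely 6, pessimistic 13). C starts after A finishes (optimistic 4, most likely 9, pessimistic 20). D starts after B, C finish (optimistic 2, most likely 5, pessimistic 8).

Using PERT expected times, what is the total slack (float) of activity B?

3 days

te_A = (12 + 4·13 + 14)/6 = 78/6 = 13
te_B = (5 + 4·6 + 13)/6 = 42/6 = 7
te_C = (4 + 4·9 + 20)/6 = 60/6 = 10
te_D = (2 + 4·5 + 8)/6 = 30/6 = 5

Forward pass:
ES_A = 0; EF_A = 13
ES_B = 13; EF_B = 13+7 = 20
ES_C = 13; EF_C = 13+10 = 23
ES_D = max(EF_B=20, EF_C=23) = 23; EF_D = 23+5 = 28
Expected project duration μ = 28 days. Critical path: A → C → D.

Backward pass:
LF_D = 28; LS_D = 28−5 = 23
LF_C = LS_D = 23; LS_C = 23−10 = 13
LF_B = LS_D = 23; LS_B = 23−7 = 16
LF_A = min(LS_B=16, LS_C=13) = 13; LS_A = 13−13 = 0
Slack_B = LS_B − ES_B = 16 − 13 = 3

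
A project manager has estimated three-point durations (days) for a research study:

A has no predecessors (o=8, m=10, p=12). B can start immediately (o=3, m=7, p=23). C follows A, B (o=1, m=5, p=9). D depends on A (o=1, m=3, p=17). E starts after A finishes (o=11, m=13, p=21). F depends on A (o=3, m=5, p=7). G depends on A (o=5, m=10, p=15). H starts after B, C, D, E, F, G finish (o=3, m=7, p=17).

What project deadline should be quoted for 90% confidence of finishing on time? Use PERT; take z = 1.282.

te_A = (8 + 4·10 + 12)/6 = 60/6 = 10; σ²_A = ((12−8)/6)² = 0.444
te_B = (3 + 4·7 + 23)/6 = 54/6 = 9; σ²_B = ((23−3)/6)² = 11.111
te_C = (1 + 4·5 + 9)/6 = 30/6 = 5; σ²_C = ((9−1)/6)² = 1.778
te_D = (1 + 4·3 + 17)/6 = 30/6 = 5; σ²_D = ((17−1)/6)² = 7.111
te_E = (11 + 4·13 + 21)/6 = 84/6 = 14; σ²_E = ((21−11)/6)² = 2.778
te_F = (3 + 4·5 + 7)/6 = 30/6 = 5; σ²_F = ((7−3)/6)² = 0.444
te_G = (5 + 4·10 + 15)/6 = 60/6 = 10; σ²_G = ((15−5)/6)² = 2.778
te_H = (3 + 4·7 + 17)/6 = 48/6 = 8; σ²_H = ((17−3)/6)² = 5.444

Forward pass:
ES_A = 0; EF_A = 10
ES_B = 0; EF_B = 9
ES_C = max(EF_A=10, EF_B=9) = 10; EF_C = 10+5 = 15
ES_D = 10; EF_D = 10+5 = 15
ES_E = 10; EF_E = 10+14 = 24
ES_F = 10; EF_F = 10+5 = 15
ES_G = 10; EF_G = 10+10 = 20
ES_H = max(EF_B=9, EF_C=15, EF_D=15, EF_E=24, EF_F=15, EF_G=20) = 24; EF_H = 24+8 = 32
Expected project duration μ = 32 days. Critical path: A → E → H.

Variance along critical path = 0.444 + 2.778 + 5.444 = 8.667; σ = 2.944 days.
D = μ + z·σ = 32 + 1.282·2.944 = 35.8 days

35.8 days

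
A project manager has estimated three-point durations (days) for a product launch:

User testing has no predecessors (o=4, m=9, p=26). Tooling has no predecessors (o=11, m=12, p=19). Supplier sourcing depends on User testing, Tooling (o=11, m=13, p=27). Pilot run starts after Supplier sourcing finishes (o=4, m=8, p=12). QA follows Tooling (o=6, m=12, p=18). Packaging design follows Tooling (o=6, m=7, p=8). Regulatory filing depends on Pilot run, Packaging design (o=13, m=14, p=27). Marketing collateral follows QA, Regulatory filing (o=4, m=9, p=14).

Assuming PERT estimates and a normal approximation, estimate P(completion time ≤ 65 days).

0.821

te_User testing = (4 + 4·9 + 26)/6 = 66/6 = 11; σ²_User testing = ((26−4)/6)² = 13.444
te_Tooling = (11 + 4·12 + 19)/6 = 78/6 = 13; σ²_Tooling = ((19−11)/6)² = 1.778
te_Supplier sourcing = (11 + 4·13 + 27)/6 = 90/6 = 15; σ²_Supplier sourcing = ((27−11)/6)² = 7.111
te_Pilot run = (4 + 4·8 + 12)/6 = 48/6 = 8; σ²_Pilot run = ((12−4)/6)² = 1.778
te_QA = (6 + 4·12 + 18)/6 = 72/6 = 12; σ²_QA = ((18−6)/6)² = 4.000
te_Packaging design = (6 + 4·7 + 8)/6 = 42/6 = 7; σ²_Packaging design = ((8−6)/6)² = 0.111
te_Regulatory filing = (13 + 4·14 + 27)/6 = 96/6 = 16; σ²_Regulatory filing = ((27−13)/6)² = 5.444
te_Marketing collateral = (4 + 4·9 + 14)/6 = 54/6 = 9; σ²_Marketing collateral = ((14−4)/6)² = 2.778

Forward pass:
ES_User testing = 0; EF_User testing = 11
ES_Tooling = 0; EF_Tooling = 13
ES_Supplier sourcing = max(EF_User testing=11, EF_Tooling=13) = 13; EF_Supplier sourcing = 13+15 = 28
ES_Pilot run = 28; EF_Pilot run = 28+8 = 36
ES_QA = 13; EF_QA = 13+12 = 25
ES_Packaging design = 13; EF_Packaging design = 13+7 = 20
ES_Regulatory filing = max(EF_Pilot run=36, EF_Packaging design=20) = 36; EF_Regulatory filing = 36+16 = 52
ES_Marketing collateral = max(EF_QA=25, EF_Regulatory filing=52) = 52; EF_Marketing collateral = 52+9 = 61
Expected project duration μ = 61 days. Critical path: Tooling → Supplier sourcing → Pilot run → Regulatory filing → Marketing collateral.

Variance along critical path = 1.778 + 7.111 + 1.778 + 5.444 + 2.778 = 18.889; σ = √18.889 = 4.346 days.
Z = (65 − 61) / 4.346 = 0.920
P(T ≤ 65) = Φ(0.920) ≈ 0.821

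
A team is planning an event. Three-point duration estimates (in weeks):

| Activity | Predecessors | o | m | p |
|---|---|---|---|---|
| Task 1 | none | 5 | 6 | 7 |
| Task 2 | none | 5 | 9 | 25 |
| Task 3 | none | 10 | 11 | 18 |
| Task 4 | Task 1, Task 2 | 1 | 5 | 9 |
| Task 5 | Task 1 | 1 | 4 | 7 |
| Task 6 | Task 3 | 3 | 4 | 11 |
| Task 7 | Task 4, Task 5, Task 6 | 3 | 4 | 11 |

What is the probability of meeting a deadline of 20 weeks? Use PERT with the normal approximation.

0.193

te_Task 1 = (5 + 4·6 + 7)/6 = 36/6 = 6; σ²_Task 1 = ((7−5)/6)² = 0.111
te_Task 2 = (5 + 4·9 + 25)/6 = 66/6 = 11; σ²_Task 2 = ((25−5)/6)² = 11.111
te_Task 3 = (10 + 4·11 + 18)/6 = 72/6 = 12; σ²_Task 3 = ((18−10)/6)² = 1.778
te_Task 4 = (1 + 4·5 + 9)/6 = 30/6 = 5; σ²_Task 4 = ((9−1)/6)² = 1.778
te_Task 5 = (1 + 4·4 + 7)/6 = 24/6 = 4; σ²_Task 5 = ((7−1)/6)² = 1.000
te_Task 6 = (3 + 4·4 + 11)/6 = 30/6 = 5; σ²_Task 6 = ((11−3)/6)² = 1.778
te_Task 7 = (3 + 4·4 + 11)/6 = 30/6 = 5; σ²_Task 7 = ((11−3)/6)² = 1.778

Forward pass:
ES_Task 1 = 0; EF_Task 1 = 6
ES_Task 2 = 0; EF_Task 2 = 11
ES_Task 3 = 0; EF_Task 3 = 12
ES_Task 4 = max(EF_Task 1=6, EF_Task 2=11) = 11; EF_Task 4 = 11+5 = 16
ES_Task 5 = 6; EF_Task 5 = 6+4 = 10
ES_Task 6 = 12; EF_Task 6 = 12+5 = 17
ES_Task 7 = max(EF_Task 4=16, EF_Task 5=10, EF_Task 6=17) = 17; EF_Task 7 = 17+5 = 22
Expected project duration μ = 22 weeks. Critical path: Task 3 → Task 6 → Task 7.

Variance along critical path = 1.778 + 1.778 + 1.778 = 5.333; σ = √5.333 = 2.309 weeks.
Z = (20 − 22) / 2.309 = -0.866
P(T ≤ 20) = Φ(-0.866) ≈ 0.193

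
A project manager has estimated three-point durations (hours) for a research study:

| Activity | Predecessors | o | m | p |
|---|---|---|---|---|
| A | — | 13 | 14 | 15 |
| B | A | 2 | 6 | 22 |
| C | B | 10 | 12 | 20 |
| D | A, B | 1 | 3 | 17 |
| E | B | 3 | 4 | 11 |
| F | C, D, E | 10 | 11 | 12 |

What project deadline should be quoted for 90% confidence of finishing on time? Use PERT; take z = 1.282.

50.8 hours

te_A = (13 + 4·14 + 15)/6 = 84/6 = 14; σ²_A = ((15−13)/6)² = 0.111
te_B = (2 + 4·6 + 22)/6 = 48/6 = 8; σ²_B = ((22−2)/6)² = 11.111
te_C = (10 + 4·12 + 20)/6 = 78/6 = 13; σ²_C = ((20−10)/6)² = 2.778
te_D = (1 + 4·3 + 17)/6 = 30/6 = 5; σ²_D = ((17−1)/6)² = 7.111
te_E = (3 + 4·4 + 11)/6 = 30/6 = 5; σ²_E = ((11−3)/6)² = 1.778
te_F = (10 + 4·11 + 12)/6 = 66/6 = 11; σ²_F = ((12−10)/6)² = 0.111

Forward pass:
ES_A = 0; EF_A = 14
ES_B = 14; EF_B = 14+8 = 22
ES_C = 22; EF_C = 22+13 = 35
ES_D = max(EF_A=14, EF_B=22) = 22; EF_D = 22+5 = 27
ES_E = 22; EF_E = 22+5 = 27
ES_F = max(EF_C=35, EF_D=27, EF_E=27) = 35; EF_F = 35+11 = 46
Expected project duration μ = 46 hours. Critical path: A → B → C → F.

Variance along critical path = 0.111 + 11.111 + 2.778 + 0.111 = 14.111; σ = 3.756 hours.
D = μ + z·σ = 46 + 1.282·3.756 = 50.8 hours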